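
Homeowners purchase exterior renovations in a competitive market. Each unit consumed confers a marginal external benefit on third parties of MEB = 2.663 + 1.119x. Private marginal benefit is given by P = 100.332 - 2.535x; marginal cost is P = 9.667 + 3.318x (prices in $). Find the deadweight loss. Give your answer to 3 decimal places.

DWL = $42.234

Market equilibrium (private): 9.667 + 3.318x = 100.332 - 2.535x → x_m = 15.4903.
Social marginal benefit = demand + MEB = 102.995 - 1.416x.
Set SMB = MC: 102.995 - 1.416x = 9.667 + 3.318x → x* = 19.7144.
The loss is the area between SMB and MC from x* to x_m; with linear curves that's a triangle of height MEB(x_m).
DWL = ½ × 4.2241 × 19.9967 = 42.2340.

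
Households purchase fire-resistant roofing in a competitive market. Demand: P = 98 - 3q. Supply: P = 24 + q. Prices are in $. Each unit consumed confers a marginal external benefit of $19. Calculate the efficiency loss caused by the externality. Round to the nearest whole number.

Market equilibrium (private): 24 + q = 98 - 3q → q_m = 18.5000.
Social marginal benefit = demand + MEB = 117 - 3q.
Set SMB = MC: 117 - 3q = 24 + q → q* = 23.2500.
The loss is the area between SMB and MC from q* to q_m; with linear curves that's a triangle of height MEB(q_m).
DWL = ½ × 4.7500 × 19.0000 = 45.1250.

DWL = $45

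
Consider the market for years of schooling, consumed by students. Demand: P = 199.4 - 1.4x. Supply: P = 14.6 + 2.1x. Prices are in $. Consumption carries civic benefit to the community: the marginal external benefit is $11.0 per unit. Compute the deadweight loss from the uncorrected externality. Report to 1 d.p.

DWL = $17.3

Market equilibrium (private): 14.6 + 2.1x = 199.4 - 1.4x → x_m = 52.8000.
Social marginal benefit = demand + MEB = 210.4 - 1.4x.
Set SMB = MC: 210.4 - 1.4x = 14.6 + 2.1x → x* = 55.9429.
Height of the DWL triangle at x_m is SMB(x_m) − MC(x_m) = MEB(x_m) = 11.0000.
DWL = ½ × 3.1429 × 11.0000 = 17.2860.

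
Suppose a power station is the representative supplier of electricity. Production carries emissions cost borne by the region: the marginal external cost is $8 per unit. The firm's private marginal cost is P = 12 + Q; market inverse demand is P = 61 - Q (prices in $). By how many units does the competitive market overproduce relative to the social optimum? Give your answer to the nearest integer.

Market equilibrium (private): 12 + Q = 61 - Q → Q_m = 24.5000.
Social marginal cost = private MC + MEC = 20 + Q.
Set SMC = demand: 20 + Q = 61 - Q → Q* = 20.5000.
Gap = |24.5000 − 20.5000| = 4.0000.

4 units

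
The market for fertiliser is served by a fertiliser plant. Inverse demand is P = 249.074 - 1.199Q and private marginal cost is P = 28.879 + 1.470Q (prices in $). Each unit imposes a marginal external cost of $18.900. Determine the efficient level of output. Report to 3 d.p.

Social marginal cost = private MC + MEC = 47.779 + 1.470Q.
Set SMC = demand: 47.779 + 1.470Q = 249.074 - 1.199Q → Q* = 75.4196.

Q* = 75.420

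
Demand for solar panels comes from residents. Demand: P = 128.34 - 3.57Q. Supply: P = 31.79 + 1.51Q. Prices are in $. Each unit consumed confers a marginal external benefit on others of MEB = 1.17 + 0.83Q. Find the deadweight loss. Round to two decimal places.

DWL = $33.78

Market equilibrium (private): 31.79 + 1.51Q = 128.34 - 3.57Q → Q_m = 19.0059.
Social marginal benefit = demand + MEB = 129.51 - 2.74Q.
Set SMB = MC: 129.51 - 2.74Q = 31.79 + 1.51Q → Q* = 22.9929.
The loss is the area between SMB and MC from Q* to Q_m; with linear curves that's a triangle of height MEB(Q_m).
DWL = ½ × 3.9870 × 16.9449 = 33.7797.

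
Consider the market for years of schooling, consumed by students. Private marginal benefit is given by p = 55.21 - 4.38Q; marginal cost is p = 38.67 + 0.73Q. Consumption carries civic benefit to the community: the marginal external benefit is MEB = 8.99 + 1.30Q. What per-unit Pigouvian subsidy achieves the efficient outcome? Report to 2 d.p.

subsidy = 17.70 per unit

Social marginal benefit = demand + MEB = 64.20 - 3.08Q.
Set SMB = MC: 64.20 - 3.08Q = 38.67 + 0.73Q → Q* = 6.7008.
The Pigouvian subsidy equals MEB at Q*: 8.99 + 1.30×6.7008 = 17.7010.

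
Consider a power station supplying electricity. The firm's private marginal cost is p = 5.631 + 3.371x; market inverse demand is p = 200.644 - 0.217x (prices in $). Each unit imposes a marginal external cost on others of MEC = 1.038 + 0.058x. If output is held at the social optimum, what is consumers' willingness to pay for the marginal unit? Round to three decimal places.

Social marginal cost = private MC + MEC = 6.669 + 3.429x.
Set SMC = demand: 6.669 + 3.429x = 200.644 - 0.217x → x* = 53.2021.
Consumer price on the demand curve at x*: 200.644 − 0.217×53.2021 = 189.0991.

P = $189.099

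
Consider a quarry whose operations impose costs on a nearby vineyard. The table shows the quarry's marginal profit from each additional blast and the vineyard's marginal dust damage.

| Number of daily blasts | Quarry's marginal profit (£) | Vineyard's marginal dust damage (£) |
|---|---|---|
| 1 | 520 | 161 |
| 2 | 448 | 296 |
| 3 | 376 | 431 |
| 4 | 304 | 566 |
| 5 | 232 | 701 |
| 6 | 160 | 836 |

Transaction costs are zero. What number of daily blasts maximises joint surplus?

Bargaining reaches the level where marginal profit last exceeds marginal dust damage.
That holds through level 2 (448 ≥ 296) but not at 3 (376 < 431).

2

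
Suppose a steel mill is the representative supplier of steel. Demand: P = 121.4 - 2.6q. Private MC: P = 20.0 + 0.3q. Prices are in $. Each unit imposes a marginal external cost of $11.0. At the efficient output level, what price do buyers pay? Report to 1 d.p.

Social marginal cost = private MC + MEC = 31.0 + 0.3q.
Set SMC = demand: 31.0 + 0.3q = 121.4 - 2.6q → q* = 31.1724.
Consumer price on the demand curve at q*: 121.4 − 2.6×31.1724 = 40.3518.

P = $40.4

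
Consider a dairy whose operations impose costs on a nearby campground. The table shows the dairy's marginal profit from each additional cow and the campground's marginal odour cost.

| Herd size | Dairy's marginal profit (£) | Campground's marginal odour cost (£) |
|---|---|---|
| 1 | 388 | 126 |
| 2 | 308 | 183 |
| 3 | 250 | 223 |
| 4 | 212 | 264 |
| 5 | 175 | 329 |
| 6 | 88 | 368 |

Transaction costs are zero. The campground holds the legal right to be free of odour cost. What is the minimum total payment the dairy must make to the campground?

£532

Efficient level: marginal profit ≥ marginal odour cost through level 3, so k* = 3.
With the campground holding the right, the dairy must at least compensate total damage at k*: 126 + 183 + 223 = 532.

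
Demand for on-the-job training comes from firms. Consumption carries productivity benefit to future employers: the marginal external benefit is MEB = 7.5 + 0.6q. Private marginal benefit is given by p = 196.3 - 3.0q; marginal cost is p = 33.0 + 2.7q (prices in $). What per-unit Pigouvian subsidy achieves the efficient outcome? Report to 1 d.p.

Social marginal benefit = demand + MEB = 203.8 - 2.4q.
Set SMB = MC: 203.8 - 2.4q = 33.0 + 2.7q → q* = 33.4902.
The Pigouvian subsidy equals MEB at q*: 7.5 + 0.6×33.4902 = 27.5941.

subsidy = $27.6 per unit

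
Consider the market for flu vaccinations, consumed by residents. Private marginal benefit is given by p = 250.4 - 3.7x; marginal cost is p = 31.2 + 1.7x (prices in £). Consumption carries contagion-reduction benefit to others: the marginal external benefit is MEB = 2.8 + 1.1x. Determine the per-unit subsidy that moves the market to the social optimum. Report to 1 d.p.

Social marginal benefit = demand + MEB = 253.2 - 2.6x.
Set SMB = MC: 253.2 - 2.6x = 31.2 + 1.7x → x* = 51.6279.
The Pigouvian subsidy equals MEB at x*: 2.8 + 1.1×51.6279 = 59.5907.

subsidy = £59.6 per unit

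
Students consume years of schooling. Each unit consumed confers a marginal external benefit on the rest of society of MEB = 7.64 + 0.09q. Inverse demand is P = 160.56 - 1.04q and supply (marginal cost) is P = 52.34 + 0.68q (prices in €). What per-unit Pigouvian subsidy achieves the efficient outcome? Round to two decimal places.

Social marginal benefit = demand + MEB = 168.20 - 0.95q.
Set SMB = MC: 168.20 - 0.95q = 52.34 + 0.68q → q* = 71.0798.
The Pigouvian subsidy equals MEB at q*: 7.64 + 0.09×71.0798 = 14.0372.

subsidy = €14.04 per unit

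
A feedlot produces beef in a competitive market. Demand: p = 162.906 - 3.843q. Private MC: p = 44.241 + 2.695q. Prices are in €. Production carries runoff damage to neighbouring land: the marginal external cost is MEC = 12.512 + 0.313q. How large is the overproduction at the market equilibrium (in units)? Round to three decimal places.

2.656 units

Market equilibrium (private): 44.241 + 2.695q = 162.906 - 3.843q → q_m = 18.1500.
Social marginal cost = private MC + MEC = 56.753 + 3.008q.
Set SMC = demand: 56.753 + 3.008q = 162.906 - 3.843q → q* = 15.4945.
Gap = |18.1500 − 15.4945| = 2.6555.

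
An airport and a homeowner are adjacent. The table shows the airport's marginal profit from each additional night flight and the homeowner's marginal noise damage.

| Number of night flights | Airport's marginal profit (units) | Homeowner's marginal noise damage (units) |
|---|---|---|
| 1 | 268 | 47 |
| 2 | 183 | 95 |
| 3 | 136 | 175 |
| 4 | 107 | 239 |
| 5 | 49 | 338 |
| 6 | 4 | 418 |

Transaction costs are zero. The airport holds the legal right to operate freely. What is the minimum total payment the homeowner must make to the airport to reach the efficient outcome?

Left alone the airport would choose level 6 (marginal profit stays positive).
Efficient level: k* = 2 (marginal profit ≥ marginal noise damage through 2).
The homeowner must at least cover the airport's forgone profit from cutting 6→2: 136 + 107 + 49 + 4 = 296.

296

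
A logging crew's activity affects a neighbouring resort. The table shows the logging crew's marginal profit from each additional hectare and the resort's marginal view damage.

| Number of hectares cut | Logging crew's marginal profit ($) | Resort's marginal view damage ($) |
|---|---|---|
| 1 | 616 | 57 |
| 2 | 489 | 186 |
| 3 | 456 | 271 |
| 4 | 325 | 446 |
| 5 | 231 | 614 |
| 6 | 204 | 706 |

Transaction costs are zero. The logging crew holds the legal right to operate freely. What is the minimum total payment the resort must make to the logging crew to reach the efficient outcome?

$760

Left alone the logging crew would choose level 6 (marginal profit stays positive).
Efficient level: k* = 3 (marginal profit ≥ marginal view damage through 3).
The resort must at least cover the logging crew's forgone profit from cutting 6→3: 325 + 231 + 204 = 760.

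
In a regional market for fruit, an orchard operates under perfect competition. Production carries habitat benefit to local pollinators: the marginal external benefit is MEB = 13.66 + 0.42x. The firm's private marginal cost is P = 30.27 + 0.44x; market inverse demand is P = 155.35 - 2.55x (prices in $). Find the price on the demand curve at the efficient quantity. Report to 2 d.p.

Social marginal cost = private MC − MEB = 16.61 + 0.02x.
Set SMC = demand: 16.61 + 0.02x = 155.35 - 2.55x → x* = 53.9844.
Consumer price on the demand curve at x*: 155.35 − 2.55×53.9844 = 17.6898.

P = $17.69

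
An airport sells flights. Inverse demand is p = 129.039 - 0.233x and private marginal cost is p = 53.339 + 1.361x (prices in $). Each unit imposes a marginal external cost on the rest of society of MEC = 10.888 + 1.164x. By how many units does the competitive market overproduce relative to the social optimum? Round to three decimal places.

Market equilibrium (private): 53.339 + 1.361x = 129.039 - 0.233x → x_m = 47.4906.
Social marginal cost = private MC + MEC = 64.227 + 2.525x.
Set SMC = demand: 64.227 + 2.525x = 129.039 - 0.233x → x* = 23.4996.
Gap = |47.4906 − 23.4996| = 23.9910.

23.991 units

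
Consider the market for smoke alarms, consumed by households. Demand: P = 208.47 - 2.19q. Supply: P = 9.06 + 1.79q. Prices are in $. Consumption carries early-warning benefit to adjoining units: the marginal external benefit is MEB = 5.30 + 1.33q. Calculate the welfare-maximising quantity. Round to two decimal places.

q* = 77.25

Social marginal benefit = demand + MEB = 213.77 - 0.86q.
Set SMB = MC: 213.77 - 0.86q = 9.06 + 1.79q → q* = 77.2491.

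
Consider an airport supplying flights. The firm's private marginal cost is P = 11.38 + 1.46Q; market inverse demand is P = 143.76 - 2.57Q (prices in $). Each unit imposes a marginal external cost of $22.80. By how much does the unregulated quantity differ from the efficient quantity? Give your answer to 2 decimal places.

5.66 units

Market equilibrium (private): 11.38 + 1.46Q = 143.76 - 2.57Q → Q_m = 32.8486.
Social marginal cost = private MC + MEC = 34.18 + 1.46Q.
Set SMC = demand: 34.18 + 1.46Q = 143.76 - 2.57Q → Q* = 27.1911.
Gap = |32.8486 − 27.1911| = 5.6575.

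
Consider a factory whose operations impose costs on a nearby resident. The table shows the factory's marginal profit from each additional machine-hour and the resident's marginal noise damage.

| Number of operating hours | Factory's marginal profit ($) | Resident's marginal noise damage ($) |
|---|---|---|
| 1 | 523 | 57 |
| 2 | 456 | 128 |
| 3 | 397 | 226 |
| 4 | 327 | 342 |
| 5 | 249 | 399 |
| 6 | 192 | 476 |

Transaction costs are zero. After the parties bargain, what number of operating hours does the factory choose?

3

Bargaining reaches the level where marginal profit last exceeds marginal noise damage.
That holds through level 3 (397 ≥ 226) but not at 4 (327 < 342).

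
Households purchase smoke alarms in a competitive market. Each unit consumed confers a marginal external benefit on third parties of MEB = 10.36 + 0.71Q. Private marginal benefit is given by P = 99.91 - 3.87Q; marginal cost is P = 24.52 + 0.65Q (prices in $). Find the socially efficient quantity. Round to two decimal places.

Q* = 22.51

Social marginal benefit = demand + MEB = 110.27 - 3.16Q.
Set SMB = MC: 110.27 - 3.16Q = 24.52 + 0.65Q → Q* = 22.5066.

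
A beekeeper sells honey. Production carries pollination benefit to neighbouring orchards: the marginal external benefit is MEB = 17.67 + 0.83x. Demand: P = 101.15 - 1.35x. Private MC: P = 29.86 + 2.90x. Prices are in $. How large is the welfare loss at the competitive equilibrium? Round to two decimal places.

Market equilibrium (private): 29.86 + 2.90x = 101.15 - 1.35x → x_m = 16.7741.
Social marginal cost = private MC − MEB = 12.19 + 2.07x.
Set SMC = demand: 12.19 + 2.07x = 101.15 - 1.35x → x* = 26.0117.
The loss is the area between SMC and demand from x* to x_m; with linear curves that's a triangle of height MEB(x_m).
DWL = ½ × 9.2376 × 31.5925 = 145.9194.

DWL = $145.92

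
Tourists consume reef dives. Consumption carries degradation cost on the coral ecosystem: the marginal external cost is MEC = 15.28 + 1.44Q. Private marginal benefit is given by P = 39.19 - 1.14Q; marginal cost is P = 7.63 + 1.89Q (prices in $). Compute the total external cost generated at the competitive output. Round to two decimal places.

$237.27

Market equilibrium (private): 7.63 + 1.89Q = 39.19 - 1.14Q → Q_m = 10.4158.
Total external cost = ∫₀^{Q_m} (15.28 + 1.44Q) dQ = 15.28×10.4158 + ½×1.44×10.4158² = 237.2654.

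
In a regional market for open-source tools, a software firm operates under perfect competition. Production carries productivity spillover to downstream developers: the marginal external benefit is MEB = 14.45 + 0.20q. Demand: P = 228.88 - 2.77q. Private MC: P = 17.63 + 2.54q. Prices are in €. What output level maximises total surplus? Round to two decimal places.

Social marginal cost = private MC − MEB = 3.18 + 2.34q.
Set SMC = demand: 3.18 + 2.34q = 228.88 - 2.77q → q* = 44.1683.

q* = 44.17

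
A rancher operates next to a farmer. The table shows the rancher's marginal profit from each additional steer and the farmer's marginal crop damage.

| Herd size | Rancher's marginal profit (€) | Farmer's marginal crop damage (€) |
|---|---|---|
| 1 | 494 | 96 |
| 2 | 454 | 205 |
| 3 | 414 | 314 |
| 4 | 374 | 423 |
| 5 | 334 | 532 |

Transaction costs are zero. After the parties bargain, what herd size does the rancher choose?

Bargaining reaches the level where marginal profit last exceeds marginal crop damage.
That holds through level 3 (414 ≥ 314) but not at 4 (374 < 423).

3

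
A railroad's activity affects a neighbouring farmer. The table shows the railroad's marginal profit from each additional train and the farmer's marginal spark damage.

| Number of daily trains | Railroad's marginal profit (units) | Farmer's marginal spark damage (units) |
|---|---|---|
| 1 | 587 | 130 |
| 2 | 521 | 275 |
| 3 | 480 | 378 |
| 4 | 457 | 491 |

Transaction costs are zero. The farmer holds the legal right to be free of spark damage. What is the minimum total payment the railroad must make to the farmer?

783

Efficient level: marginal profit ≥ marginal spark damage through level 3, so k* = 3.
With the farmer holding the right, the railroad must at least compensate total damage at k*: 130 + 275 + 378 = 783.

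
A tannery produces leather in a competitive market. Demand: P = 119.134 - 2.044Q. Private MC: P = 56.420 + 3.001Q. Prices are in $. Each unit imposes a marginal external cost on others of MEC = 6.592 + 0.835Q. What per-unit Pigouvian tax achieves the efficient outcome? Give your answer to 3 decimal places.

tax = $14.562 per unit

Social marginal cost = private MC + MEC = 63.012 + 3.836Q.
Set SMC = demand: 63.012 + 3.836Q = 119.134 - 2.044Q → Q* = 9.5446.
The Pigouvian tax equals MEC at Q*: 6.592 + 0.835×9.5446 = 14.5617.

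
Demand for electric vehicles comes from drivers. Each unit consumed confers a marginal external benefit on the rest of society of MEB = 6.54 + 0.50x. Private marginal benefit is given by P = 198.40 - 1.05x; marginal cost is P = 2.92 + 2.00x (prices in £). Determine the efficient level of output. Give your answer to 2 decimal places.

x* = 79.22

Social marginal benefit = demand + MEB = 204.94 - 0.55x.
Set SMB = MC: 204.94 - 0.55x = 2.92 + 2.00x → x* = 79.2235.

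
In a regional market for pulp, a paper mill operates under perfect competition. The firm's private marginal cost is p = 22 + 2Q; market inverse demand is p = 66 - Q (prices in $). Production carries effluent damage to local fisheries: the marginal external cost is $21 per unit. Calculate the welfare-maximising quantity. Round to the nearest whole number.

Social marginal cost = private MC + MEC = 43 + 2Q.
Set SMC = demand: 43 + 2Q = 66 - Q → Q* = 7.6667.

Q* = 8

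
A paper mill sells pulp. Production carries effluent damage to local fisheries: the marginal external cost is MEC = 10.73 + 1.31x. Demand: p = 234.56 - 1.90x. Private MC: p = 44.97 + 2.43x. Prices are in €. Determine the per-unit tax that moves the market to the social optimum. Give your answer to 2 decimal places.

Social marginal cost = private MC + MEC = 55.70 + 3.74x.
Set SMC = demand: 55.70 + 3.74x = 234.56 - 1.90x → x* = 31.7128.
The Pigouvian tax equals MEC at x*: 10.73 + 1.31×31.7128 = 52.2738.

tax = €52.27 per unit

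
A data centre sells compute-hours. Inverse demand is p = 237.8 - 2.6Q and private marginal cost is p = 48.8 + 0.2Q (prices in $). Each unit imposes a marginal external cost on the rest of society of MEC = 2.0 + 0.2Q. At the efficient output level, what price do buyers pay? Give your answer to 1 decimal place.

P = $75.7

Social marginal cost = private MC + MEC = 50.8 + 0.4Q.
Set SMC = demand: 50.8 + 0.4Q = 237.8 - 2.6Q → Q* = 62.3333.
Consumer price on the demand curve at Q*: 237.8 − 2.6×62.3333 = 75.7334.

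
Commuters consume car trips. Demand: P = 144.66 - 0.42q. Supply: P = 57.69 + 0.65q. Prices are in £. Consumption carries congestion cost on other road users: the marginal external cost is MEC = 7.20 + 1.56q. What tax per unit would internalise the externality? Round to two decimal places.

tax = £54.52 per unit

Social marginal benefit = demand − MEC = 137.46 - 1.98q.
Set SMB = MC: 137.46 - 1.98q = 57.69 + 0.65q → q* = 30.3308.
The Pigouvian tax equals MEC at q*: 7.20 + 1.56×30.3308 = 54.5160.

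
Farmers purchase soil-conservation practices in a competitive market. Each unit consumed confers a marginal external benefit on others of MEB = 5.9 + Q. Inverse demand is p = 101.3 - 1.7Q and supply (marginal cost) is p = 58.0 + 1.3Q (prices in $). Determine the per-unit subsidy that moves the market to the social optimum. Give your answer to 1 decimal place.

Social marginal benefit = demand + MEB = 107.2 - 0.7Q.
Set SMB = MC: 107.2 - 0.7Q = 58.0 + 1.3Q → Q* = 24.6000.
The Pigouvian subsidy equals MEB at Q*: 5.9 + 1.0×24.6000 = 30.5000.

subsidy = $30.5 per unit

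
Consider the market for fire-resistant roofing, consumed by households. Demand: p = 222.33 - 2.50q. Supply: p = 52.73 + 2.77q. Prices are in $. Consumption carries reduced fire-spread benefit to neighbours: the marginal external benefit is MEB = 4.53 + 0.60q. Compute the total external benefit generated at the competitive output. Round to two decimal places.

Market equilibrium (private): 52.73 + 2.77q = 222.33 - 2.50q → q_m = 32.1822.
Total external benefit = ∫₀^{q_m} (4.53 + 0.60q) dq = 4.53×32.1822 + ½×0.60×32.1822² = 456.4936.

$456.49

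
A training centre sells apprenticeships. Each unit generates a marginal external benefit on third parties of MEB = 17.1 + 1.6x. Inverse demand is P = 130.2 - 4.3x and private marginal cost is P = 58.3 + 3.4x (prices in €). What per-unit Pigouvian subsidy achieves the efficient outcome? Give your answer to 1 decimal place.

subsidy = €40.4 per unit

Social marginal cost = private MC − MEB = 41.2 + 1.8x.
Set SMC = demand: 41.2 + 1.8x = 130.2 - 4.3x → x* = 14.5902.
The Pigouvian subsidy equals MEB at x*: 17.1 + 1.6×14.5902 = 40.4443.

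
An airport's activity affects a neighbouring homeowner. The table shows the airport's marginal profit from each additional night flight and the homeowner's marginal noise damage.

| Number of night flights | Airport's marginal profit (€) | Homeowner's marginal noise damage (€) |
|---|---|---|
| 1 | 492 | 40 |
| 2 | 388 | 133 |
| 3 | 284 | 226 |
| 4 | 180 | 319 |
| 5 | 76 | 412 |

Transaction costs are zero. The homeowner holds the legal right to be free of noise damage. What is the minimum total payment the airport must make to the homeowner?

€399

Efficient level: marginal profit ≥ marginal noise damage through level 3, so k* = 3.
With the homeowner holding the right, the airport must at least compensate total damage at k*: 40 + 133 + 226 = 399.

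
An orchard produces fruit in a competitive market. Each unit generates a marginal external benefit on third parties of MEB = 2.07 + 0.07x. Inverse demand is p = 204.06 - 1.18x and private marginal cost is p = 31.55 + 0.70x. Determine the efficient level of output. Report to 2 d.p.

x* = 96.45

Social marginal cost = private MC − MEB = 29.48 + 0.63x.
Set SMC = demand: 29.48 + 0.63x = 204.06 - 1.18x → x* = 96.4530.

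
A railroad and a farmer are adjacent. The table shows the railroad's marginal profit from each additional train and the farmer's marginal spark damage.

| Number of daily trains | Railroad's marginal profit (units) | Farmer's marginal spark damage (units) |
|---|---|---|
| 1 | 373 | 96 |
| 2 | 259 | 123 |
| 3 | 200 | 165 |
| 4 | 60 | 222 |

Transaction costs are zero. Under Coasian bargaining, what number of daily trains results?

Bargaining reaches the level where marginal profit last exceeds marginal spark damage.
That holds through level 3 (200 ≥ 165) but not at 4 (60 < 222).

3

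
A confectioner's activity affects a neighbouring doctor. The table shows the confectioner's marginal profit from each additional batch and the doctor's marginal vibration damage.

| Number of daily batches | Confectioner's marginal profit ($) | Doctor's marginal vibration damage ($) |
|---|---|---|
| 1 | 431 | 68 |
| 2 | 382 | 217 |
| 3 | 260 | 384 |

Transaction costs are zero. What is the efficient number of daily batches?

2

Bargaining reaches the level where marginal profit last exceeds marginal vibration damage.
That holds through level 2 (382 ≥ 217) but not at 3 (260 < 384).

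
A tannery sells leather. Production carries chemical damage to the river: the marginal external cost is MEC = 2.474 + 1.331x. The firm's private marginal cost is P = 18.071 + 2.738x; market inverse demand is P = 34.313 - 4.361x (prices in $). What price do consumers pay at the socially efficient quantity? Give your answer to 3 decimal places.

P = $27.191

Social marginal cost = private MC + MEC = 20.545 + 4.069x.
Set SMC = demand: 20.545 + 4.069x = 34.313 - 4.361x → x* = 1.6332.
Consumer price on the demand curve at x*: 34.313 − 4.361×1.6332 = 27.1906.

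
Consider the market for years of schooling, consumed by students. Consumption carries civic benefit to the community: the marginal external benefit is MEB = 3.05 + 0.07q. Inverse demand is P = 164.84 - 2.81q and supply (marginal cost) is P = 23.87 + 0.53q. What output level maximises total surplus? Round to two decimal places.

Social marginal benefit = demand + MEB = 167.89 - 2.74q.
Set SMB = MC: 167.89 - 2.74q = 23.87 + 0.53q → q* = 44.0428.

q* = 44.04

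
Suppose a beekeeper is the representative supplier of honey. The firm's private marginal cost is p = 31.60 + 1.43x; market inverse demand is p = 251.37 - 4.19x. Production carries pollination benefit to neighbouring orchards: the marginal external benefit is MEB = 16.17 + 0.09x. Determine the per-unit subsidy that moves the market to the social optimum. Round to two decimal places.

Social marginal cost = private MC − MEB = 15.43 + 1.34x.
Set SMC = demand: 15.43 + 1.34x = 251.37 - 4.19x → x* = 42.6655.
The Pigouvian subsidy equals MEB at x*: 16.17 + 0.09×42.6655 = 20.0099.

subsidy = 20.01 per unit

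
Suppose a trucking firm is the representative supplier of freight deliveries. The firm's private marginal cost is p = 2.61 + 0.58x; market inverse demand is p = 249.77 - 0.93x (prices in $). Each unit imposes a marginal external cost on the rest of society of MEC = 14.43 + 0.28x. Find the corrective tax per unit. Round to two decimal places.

Social marginal cost = private MC + MEC = 17.04 + 0.86x.
Set SMC = demand: 17.04 + 0.86x = 249.77 - 0.93x → x* = 130.0168.
The Pigouvian tax equals MEC at x*: 14.43 + 0.28×130.0168 = 50.8347.

tax = $50.83 per unit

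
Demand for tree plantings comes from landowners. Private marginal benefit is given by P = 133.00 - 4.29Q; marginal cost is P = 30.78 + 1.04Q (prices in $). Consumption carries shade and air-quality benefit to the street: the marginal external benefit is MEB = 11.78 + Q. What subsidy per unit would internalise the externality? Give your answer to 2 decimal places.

subsidy = $38.11 per unit

Social marginal benefit = demand + MEB = 144.78 - 3.29Q.
Set SMB = MC: 144.78 - 3.29Q = 30.78 + 1.04Q → Q* = 26.3279.
The Pigouvian subsidy equals MEB at Q*: 11.78 + 1.00×26.3279 = 38.1079.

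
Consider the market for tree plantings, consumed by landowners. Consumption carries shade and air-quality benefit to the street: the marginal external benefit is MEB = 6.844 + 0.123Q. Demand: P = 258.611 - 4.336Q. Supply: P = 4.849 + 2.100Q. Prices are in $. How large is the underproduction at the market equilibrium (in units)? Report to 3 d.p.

1.852 units

Market equilibrium (private): 4.849 + 2.100Q = 258.611 - 4.336Q → Q_m = 39.4285.
Social marginal benefit = demand + MEB = 265.455 - 4.213Q.
Set SMB = MC: 265.455 - 4.213Q = 4.849 + 2.100Q → Q* = 41.2808.
Gap = |39.4285 − 41.2808| = 1.8523.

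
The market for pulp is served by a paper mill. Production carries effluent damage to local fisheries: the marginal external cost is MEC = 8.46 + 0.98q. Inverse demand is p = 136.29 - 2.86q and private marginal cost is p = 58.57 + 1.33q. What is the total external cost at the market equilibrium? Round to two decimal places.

325.51

Market equilibrium (private): 58.57 + 1.33q = 136.29 - 2.86q → q_m = 18.5489.
Total external cost = ∫₀^{q_m} (8.46 + 0.98q) dq = 8.46×18.5489 + ½×0.98×18.5489² = 325.5139.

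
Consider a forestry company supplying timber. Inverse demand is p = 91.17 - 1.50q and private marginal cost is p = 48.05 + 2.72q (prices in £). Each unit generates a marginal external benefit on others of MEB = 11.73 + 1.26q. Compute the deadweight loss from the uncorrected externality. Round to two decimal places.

Market equilibrium (private): 48.05 + 2.72q = 91.17 - 1.50q → q_m = 10.2180.
Social marginal cost = private MC − MEB = 36.32 + 1.46q.
Set SMC = demand: 36.32 + 1.46q = 91.17 - 1.50q → q* = 18.5304.
Between q* and q_m the wedge demand − SMC runs linearly from 0 to MEB(q_m), so the loss is a triangle.
DWL = ½ × 8.3124 × 24.6047 = 102.2621.

DWL = £102.26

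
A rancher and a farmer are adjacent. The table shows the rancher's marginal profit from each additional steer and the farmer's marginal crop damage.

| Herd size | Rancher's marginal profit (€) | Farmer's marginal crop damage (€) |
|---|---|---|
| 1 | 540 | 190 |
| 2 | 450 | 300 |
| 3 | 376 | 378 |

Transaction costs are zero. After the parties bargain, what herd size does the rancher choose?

2

Bargaining reaches the level where marginal profit last exceeds marginal crop damage.
That holds through level 2 (450 ≥ 300) but not at 3 (376 < 378).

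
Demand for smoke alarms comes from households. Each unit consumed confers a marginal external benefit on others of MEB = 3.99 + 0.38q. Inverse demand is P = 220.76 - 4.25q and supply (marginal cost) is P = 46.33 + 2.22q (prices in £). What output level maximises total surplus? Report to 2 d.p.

Social marginal benefit = demand + MEB = 224.75 - 3.87q.
Set SMB = MC: 224.75 - 3.87q = 46.33 + 2.22q → q* = 29.2972.

q* = 29.30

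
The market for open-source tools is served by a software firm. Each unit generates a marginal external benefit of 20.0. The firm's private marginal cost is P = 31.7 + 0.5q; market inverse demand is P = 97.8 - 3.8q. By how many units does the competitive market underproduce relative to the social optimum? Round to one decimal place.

4.7 units

Market equilibrium (private): 31.7 + 0.5q = 97.8 - 3.8q → q_m = 15.3721.
Social marginal cost = private MC − MEB = 11.7 + 0.5q.
Set SMC = demand: 11.7 + 0.5q = 97.8 - 3.8q → q* = 20.0233.
Gap = |15.3721 − 20.0233| = 4.6512.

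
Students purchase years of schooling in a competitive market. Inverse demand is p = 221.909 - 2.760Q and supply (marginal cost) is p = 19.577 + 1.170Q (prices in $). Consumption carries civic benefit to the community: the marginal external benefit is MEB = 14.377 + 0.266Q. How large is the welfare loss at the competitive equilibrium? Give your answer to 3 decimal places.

DWL = $107.536

Market equilibrium (private): 19.577 + 1.170Q = 221.909 - 2.760Q → Q_m = 51.4840.
Social marginal benefit = demand + MEB = 236.286 - 2.494Q.
Set SMB = MC: 236.286 - 2.494Q = 19.577 + 1.170Q → Q* = 59.1455.
The welfare-loss triangle has base |Q_m − Q*| and height MEB(Q_m) (the vertical gap between SMB and MC is zero at Q* and MEB at Q_m).
DWL = ½ × 7.6615 × 28.0717 = 107.5357.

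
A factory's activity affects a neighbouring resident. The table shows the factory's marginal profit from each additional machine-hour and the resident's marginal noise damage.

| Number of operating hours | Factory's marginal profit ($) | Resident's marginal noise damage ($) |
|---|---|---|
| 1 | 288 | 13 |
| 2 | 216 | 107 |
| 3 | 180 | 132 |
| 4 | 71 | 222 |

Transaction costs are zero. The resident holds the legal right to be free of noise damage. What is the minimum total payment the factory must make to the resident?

Efficient level: marginal profit ≥ marginal noise damage through level 3, so k* = 3.
With the resident holding the right, the factory must at least compensate total damage at k*: 13 + 107 + 132 = 252.

$252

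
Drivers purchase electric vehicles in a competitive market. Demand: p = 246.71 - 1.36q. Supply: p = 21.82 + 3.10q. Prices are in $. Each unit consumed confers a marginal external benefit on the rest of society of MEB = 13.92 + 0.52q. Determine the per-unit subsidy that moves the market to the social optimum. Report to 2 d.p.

Social marginal benefit = demand + MEB = 260.63 - 0.84q.
Set SMB = MC: 260.63 - 0.84q = 21.82 + 3.10q → q* = 60.6117.
The Pigouvian subsidy equals MEB at q*: 13.92 + 0.52×60.6117 = 45.4381.

subsidy = $45.44 per unit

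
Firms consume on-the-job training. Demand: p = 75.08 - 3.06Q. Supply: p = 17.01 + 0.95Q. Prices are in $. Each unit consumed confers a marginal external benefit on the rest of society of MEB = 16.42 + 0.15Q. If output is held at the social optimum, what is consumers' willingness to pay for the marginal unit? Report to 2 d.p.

Social marginal benefit = demand + MEB = 91.50 - 2.91Q.
Set SMB = MC: 91.50 - 2.91Q = 17.01 + 0.95Q → Q* = 19.2979.
Consumer price on the demand curve at Q*: 75.08 − 3.06×19.2979 = 16.0284.

P = $16.03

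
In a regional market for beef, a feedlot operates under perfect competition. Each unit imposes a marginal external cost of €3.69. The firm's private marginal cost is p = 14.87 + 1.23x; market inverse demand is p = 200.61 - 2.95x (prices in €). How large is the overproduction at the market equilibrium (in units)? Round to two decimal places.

0.88 units

Market equilibrium (private): 14.87 + 1.23x = 200.61 - 2.95x → x_m = 44.4354.
Social marginal cost = private MC + MEC = 18.56 + 1.23x.
Set SMC = demand: 18.56 + 1.23x = 200.61 - 2.95x → x* = 43.5526.
Gap = |44.4354 − 43.5526| = 0.8828.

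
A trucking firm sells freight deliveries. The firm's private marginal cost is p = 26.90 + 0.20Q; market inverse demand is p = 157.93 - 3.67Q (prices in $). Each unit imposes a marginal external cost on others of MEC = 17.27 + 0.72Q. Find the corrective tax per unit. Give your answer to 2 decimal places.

tax = $35.11 per unit

Social marginal cost = private MC + MEC = 44.17 + 0.92Q.
Set SMC = demand: 44.17 + 0.92Q = 157.93 - 3.67Q → Q* = 24.7843.
The Pigouvian tax equals MEC at Q*: 17.27 + 0.72×24.7843 = 35.1147.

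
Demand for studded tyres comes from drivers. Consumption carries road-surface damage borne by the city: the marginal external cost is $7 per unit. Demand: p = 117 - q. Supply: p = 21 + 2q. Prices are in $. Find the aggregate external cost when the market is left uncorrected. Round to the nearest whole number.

Market equilibrium (private): 21 + 2q = 117 - q → q_m = 32.0000.
Total external cost = MEC × q_m = 7 × 32.0000 = 224.0000.

$224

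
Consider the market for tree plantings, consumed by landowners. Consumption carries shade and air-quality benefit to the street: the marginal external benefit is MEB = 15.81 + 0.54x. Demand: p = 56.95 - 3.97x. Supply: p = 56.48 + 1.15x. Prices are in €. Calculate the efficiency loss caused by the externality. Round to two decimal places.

DWL = €27.46

Market equilibrium (private): 56.48 + 1.15x = 56.95 - 3.97x → x_m = 0.0918.
Social marginal benefit = demand + MEB = 72.76 - 3.43x.
Set SMB = MC: 72.76 - 3.43x = 56.48 + 1.15x → x* = 3.5546.
Between x* and x_m the wedge SMB − MC runs linearly from 0 to MEB(x_m), so the loss is a triangle.
DWL = ½ × 3.4628 × 15.8596 = 27.4593.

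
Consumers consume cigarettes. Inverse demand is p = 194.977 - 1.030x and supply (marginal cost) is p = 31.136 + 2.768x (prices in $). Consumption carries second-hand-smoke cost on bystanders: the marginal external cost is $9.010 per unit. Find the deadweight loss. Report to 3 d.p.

Market equilibrium (private): 31.136 + 2.768x = 194.977 - 1.030x → x_m = 43.1388.
Social marginal benefit = demand − MEC = 185.967 - 1.030x.
Set SMB = MC: 185.967 - 1.030x = 31.136 + 2.768x → x* = 40.7665.
The loss is the area between SMB and MC from x* to x_m; with linear curves that's a triangle of height MEC(x_m).
DWL = ½ × 2.3723 × 9.0100 = 10.6872.

DWL = $10.687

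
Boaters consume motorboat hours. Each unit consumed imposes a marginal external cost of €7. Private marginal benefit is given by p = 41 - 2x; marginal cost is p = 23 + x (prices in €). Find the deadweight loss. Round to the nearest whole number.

DWL = €8

Market equilibrium (private): 23 + x = 41 - 2x → x_m = 6.0000.
Social marginal benefit = demand − MEC = 34 - 2x.
Set SMB = MC: 34 - 2x = 23 + x → x* = 3.6667.
The loss is the area between SMB and MC from x* to x_m; with linear curves that's a triangle of height MEC(x_m).
DWL = ½ × 2.3333 × 7.0000 = 8.1666.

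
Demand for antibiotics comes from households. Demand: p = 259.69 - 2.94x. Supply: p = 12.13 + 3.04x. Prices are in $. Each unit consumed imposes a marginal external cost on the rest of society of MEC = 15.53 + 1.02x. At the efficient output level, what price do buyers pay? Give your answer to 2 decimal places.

Social marginal benefit = demand − MEC = 244.16 - 3.96x.
Set SMB = MC: 244.16 - 3.96x = 12.13 + 3.04x → x* = 33.1471.
Consumer price on the demand curve at x*: 259.69 − 2.94×33.1471 = 162.2375.

P = $162.24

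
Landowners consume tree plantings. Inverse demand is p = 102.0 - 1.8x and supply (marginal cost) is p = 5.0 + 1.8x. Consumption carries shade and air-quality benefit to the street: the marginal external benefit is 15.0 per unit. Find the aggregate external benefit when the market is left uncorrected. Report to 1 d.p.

Market equilibrium (private): 5.0 + 1.8x = 102.0 - 1.8x → x_m = 26.9444.
Total external benefit = MEB × x_m = 15.0 × 26.9444 = 404.1660.

404.2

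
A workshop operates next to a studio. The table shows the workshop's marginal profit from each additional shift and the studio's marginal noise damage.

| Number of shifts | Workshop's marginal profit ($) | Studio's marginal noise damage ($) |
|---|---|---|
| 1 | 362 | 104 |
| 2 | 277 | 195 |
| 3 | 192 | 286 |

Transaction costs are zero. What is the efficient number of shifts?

Bargaining reaches the level where marginal profit last exceeds marginal noise damage.
That holds through level 2 (277 ≥ 195) but not at 3 (192 < 286).

2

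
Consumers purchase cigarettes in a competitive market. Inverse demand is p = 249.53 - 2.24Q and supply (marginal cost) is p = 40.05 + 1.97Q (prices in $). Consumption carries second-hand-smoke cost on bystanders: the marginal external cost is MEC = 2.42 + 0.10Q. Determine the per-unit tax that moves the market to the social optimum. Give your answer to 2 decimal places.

Social marginal benefit = demand − MEC = 247.11 - 2.34Q.
Set SMB = MC: 247.11 - 2.34Q = 40.05 + 1.97Q → Q* = 48.0418.
The Pigouvian tax equals MEC at Q*: 2.42 + 0.10×48.0418 = 7.2242.

tax = $7.22 per unit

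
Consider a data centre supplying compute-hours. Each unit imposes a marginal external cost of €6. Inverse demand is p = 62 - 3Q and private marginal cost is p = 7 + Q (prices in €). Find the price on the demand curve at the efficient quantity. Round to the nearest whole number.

Social marginal cost = private MC + MEC = 13 + Q.
Set SMC = demand: 13 + Q = 62 - 3Q → Q* = 12.2500.
Consumer price on the demand curve at Q*: 62 − 3×12.2500 = 25.2500.

P = €25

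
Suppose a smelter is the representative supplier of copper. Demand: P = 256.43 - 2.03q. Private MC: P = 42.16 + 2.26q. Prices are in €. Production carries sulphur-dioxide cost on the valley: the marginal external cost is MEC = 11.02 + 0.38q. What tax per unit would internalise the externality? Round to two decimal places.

tax = €27.56 per unit

Social marginal cost = private MC + MEC = 53.18 + 2.64q.
Set SMC = demand: 53.18 + 2.64q = 256.43 - 2.03q → q* = 43.5225.
The Pigouvian tax equals MEC at q*: 11.02 + 0.38×43.5225 = 27.5586.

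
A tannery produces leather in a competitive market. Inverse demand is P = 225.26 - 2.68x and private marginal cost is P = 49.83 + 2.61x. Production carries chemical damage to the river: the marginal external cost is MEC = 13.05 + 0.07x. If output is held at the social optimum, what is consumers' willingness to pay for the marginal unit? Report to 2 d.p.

P = 144.07

Social marginal cost = private MC + MEC = 62.88 + 2.68x.
Set SMC = demand: 62.88 + 2.68x = 225.26 - 2.68x → x* = 30.2948.
Consumer price on the demand curve at x*: 225.26 − 2.68×30.2948 = 144.0699.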